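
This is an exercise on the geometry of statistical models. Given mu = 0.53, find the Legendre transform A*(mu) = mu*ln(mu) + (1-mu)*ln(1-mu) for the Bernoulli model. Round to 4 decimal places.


Legendre transform for Bernoulli:
A*(mu) = mu*log(mu) + (1-mu)*log(1-mu).
mu = 0.53, 1-mu = 0.47.
mu*log(mu) = 0.53*log(0.53) = -0.336485.
(1-mu)*log(1-mu) = 0.47*log(0.47) = -0.354861.
A* = -0.336485 + -0.354861 = -0.6913

-0.6913


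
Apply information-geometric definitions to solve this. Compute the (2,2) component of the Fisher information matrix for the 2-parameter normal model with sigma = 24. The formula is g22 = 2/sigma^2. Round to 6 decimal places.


For the 2-parameter normal family, the Fisher metric has:
  g11 = 1/sigma^2, g22 = 2/sigma^2.
sigma = 24, sigma^2 = 576.
g22 = 0.003472

0.003472


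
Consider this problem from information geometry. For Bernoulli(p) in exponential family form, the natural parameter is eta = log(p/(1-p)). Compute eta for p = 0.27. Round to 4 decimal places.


Natural parameter for Bernoulli: eta = log(p/(1-p)).
p = 0.27, 1-p = 0.73.
p/(1-p) = 0.369863.
eta = log(0.369863) = -0.9946

-0.9946


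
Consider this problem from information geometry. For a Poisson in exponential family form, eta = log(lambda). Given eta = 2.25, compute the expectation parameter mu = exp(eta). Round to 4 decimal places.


Expectation parameter for Poisson exponential family:
mu = exp(eta).
eta = 2.25.
mu = exp(2.25) = 9.4877

9.4877


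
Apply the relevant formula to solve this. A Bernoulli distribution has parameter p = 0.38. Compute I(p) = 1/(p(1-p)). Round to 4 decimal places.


For Bernoulli(p), Fisher information is I(p) = 1/(p*(1-p)).
p = 0.38, 1-p = 0.62.
p*(1-p) = 0.2356.
I(p) = 1/0.2356 = 4.2445

4.2445


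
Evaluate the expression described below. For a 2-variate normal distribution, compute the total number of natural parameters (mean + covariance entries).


Exponential family dimension calculation:
For 2-dim MVN: mean has 2 params, covariance has 2*3/2 = 3 unique entries.
Total dim = 2 + 3 = 5.

5


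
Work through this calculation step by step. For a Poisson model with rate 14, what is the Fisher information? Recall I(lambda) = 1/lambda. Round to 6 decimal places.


Fisher information for Poisson: I(lambda) = 1/lambda.
lambda = 14.
I(lambda) = 1/14 = 0.071429

0.071429


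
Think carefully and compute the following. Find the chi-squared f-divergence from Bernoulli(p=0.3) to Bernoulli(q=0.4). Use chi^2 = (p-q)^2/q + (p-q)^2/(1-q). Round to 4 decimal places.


Chi-squared divergence between Bernoulli distributions:
chi^2 = (p-q)^2/q + (p-q)^2/(1-q).
p = 0.3, q = 0.4, p-q = -0.1.
(p-q)^2 = 0.01.
term1 = 0.01/0.4 = 0.025.
term2 = 0.01/0.6 = 0.016667.
chi^2 = 0.025 + 0.016667 = 0.0417

0.0417


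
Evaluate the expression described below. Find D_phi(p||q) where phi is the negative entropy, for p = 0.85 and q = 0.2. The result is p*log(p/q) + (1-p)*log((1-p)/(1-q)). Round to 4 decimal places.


Bregman divergence with negative entropy generator:
D = p*log(p/q) + (1-p)*log((1-p)/(1-q)).
p = 0.85, q = 0.2.
p*log(p/q) = 0.85*log(0.85/0.2) = 1.229881.
(1-p)*log((1-p)/(1-q)) = 0.15*log(0.15/0.8) = -0.251096.
D = 1.229881 + -0.251096 = 0.9788

0.9788


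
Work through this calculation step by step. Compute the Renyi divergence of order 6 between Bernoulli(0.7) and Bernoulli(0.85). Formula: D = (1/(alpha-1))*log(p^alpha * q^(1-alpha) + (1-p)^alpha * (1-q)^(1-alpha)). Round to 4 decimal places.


Renyi divergence of order alpha between Bernoulli distributions:
D = (1/(alpha-1))*log(p^alpha * q^(1-alpha) + (1-p)^alpha * (1-q)^(1-alpha)).
alpha = 6, p = 0.7, q = 0.85.
p^alpha * q^(1-alpha) = 0.7^6 * 0.85^-5 = 0.265151.
(1-p)^alpha * (1-q)^(1-alpha) = 0.3^6 * 0.15^-5 = 9.6.
sum = 0.265151 + 9.6 = 9.865151.
D = (1/5)*log(9.865151) = 0.4578

0.4578


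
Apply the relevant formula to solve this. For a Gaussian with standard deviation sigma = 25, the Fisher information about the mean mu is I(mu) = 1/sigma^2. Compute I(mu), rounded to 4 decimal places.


The Fisher information for the mean of a normal distribution is I(mu) = 1/sigma^2.
sigma = 25, so sigma^2 = 625.
I(mu) = 1/625 = 0.0016

0.0016


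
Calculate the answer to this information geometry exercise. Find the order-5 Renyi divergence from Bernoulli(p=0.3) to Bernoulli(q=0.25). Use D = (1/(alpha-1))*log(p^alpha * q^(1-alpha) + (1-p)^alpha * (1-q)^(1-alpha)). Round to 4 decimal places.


Renyi divergence of order alpha between Bernoulli distributions:
D = (1/(alpha-1))*log(p^alpha * q^(1-alpha) + (1-p)^alpha * (1-q)^(1-alpha)).
alpha = 5, p = 0.3, q = 0.25.
p^alpha * q^(1-alpha) = 0.3^5 * 0.25^-4 = 0.62208.
(1-p)^alpha * (1-q)^(1-alpha) = 0.7^5 * 0.75^-4 = 0.531184.
sum = 0.62208 + 0.531184 = 1.153264.
D = (1/4)*log(1.153264) = 0.0356

0.0356


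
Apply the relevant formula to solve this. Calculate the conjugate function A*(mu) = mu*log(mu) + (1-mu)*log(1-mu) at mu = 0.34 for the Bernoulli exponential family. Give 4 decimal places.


Legendre transform for Bernoulli:
A*(mu) = mu*log(mu) + (1-mu)*log(1-mu).
mu = 0.34, 1-mu = 0.66.
mu*log(mu) = 0.34*log(0.34) = -0.366795.
(1-mu)*log(1-mu) = 0.66*log(0.66) = -0.27424.
A* = -0.366795 + -0.27424 = -0.6410

-0.6410


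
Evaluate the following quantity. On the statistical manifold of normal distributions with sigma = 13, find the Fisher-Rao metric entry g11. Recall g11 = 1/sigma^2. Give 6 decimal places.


For the 2-parameter normal family, the Fisher metric has:
  g11 = 1/sigma^2, g22 = 2/sigma^2.
sigma = 13, sigma^2 = 169.
g11 = 0.005917

0.005917


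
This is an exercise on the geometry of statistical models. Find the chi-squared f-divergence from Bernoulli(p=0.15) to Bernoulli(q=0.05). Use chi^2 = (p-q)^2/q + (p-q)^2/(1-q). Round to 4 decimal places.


Chi-squared divergence between Bernoulli distributions:
chi^2 = (p-q)^2/q + (p-q)^2/(1-q).
p = 0.15, q = 0.05, p-q = 0.1.
(p-q)^2 = 0.01.
term1 = 0.01/0.05 = 0.2.
term2 = 0.01/0.95 = 0.010526.
chi^2 = 0.2 + 0.010526 = 0.2105

0.2105


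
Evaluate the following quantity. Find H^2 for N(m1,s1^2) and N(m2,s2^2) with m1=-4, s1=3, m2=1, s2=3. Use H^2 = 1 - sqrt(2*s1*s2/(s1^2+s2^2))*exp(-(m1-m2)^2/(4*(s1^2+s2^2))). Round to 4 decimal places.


Squared Hellinger distance for Gaussians:
H^2 = 1 - sqrt(2*s1*s2/(s1^2+s2^2)) * exp(-(m1-m2)^2/(4*(s1^2+s2^2))).
s1^2 = 9, s2^2 = 9, s1^2+s2^2 = 18.
sqrt(2*3*3/(18)) = 1.0.
(m1-m2)^2 = (-5)^2 = 25.
exp(-25/(4*18)) = exp(-0.347222) = 0.706648.
H^2 = 1 - 1.0*0.706648 = 0.2934

0.2934


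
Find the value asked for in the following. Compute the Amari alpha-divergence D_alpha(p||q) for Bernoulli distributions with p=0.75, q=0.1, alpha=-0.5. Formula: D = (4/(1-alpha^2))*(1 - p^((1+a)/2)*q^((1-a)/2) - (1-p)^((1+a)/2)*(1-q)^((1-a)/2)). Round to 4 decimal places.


Amari alpha-divergence:
D = (4/(1-alpha^2))*(1 - p^((1+a)/2)*q^((1-a)/2) - (1-p)^((1+a)/2)*(1-q)^((1-a)/2)).
alpha = -0.5, p = 0.75, q = 0.1.
e1 = (1+alpha)/2 = 0.25, e2 = (1-alpha)/2 = 0.75.
t1 = p^e1 * q^e2 = 0.75^0.25 * 0.1^0.75 = 0.165488.
t2 = (1-p)^e1 * (1-q)^e2 = 0.25^0.25 * 0.9^0.75 = 0.653382.
4/(1-alpha^2) = 5.333333.
D = 5.333333*(1 - 0.165488 - 0.653382) = 0.9660

0.9660


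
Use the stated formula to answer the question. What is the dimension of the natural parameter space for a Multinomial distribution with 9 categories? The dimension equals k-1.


Exponential family dimension calculation:
For Multinomial with k=9 categories, dim = k-1 = 8.

8


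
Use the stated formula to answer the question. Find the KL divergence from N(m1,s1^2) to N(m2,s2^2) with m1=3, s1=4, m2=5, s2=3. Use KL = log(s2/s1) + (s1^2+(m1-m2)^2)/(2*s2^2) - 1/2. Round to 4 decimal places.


KL divergence between normal distributions:
KL = log(s2/s1) + (s1^2 + (m1-m2)^2)/(2*s2^2) - 1/2.
log(3/4) = -0.287682.
(4^2 + (3-5)^2)/(2*3^2) = (16 + 4)/18 = 1.111111.
KL = -0.287682 + 1.111111 - 0.5 = 0.3234

0.3234


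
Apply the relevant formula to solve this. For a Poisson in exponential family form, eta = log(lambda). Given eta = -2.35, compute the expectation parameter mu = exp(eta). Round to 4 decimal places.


Expectation parameter for Poisson exponential family:
mu = exp(eta).
eta = -2.35.
mu = exp(-2.35) = 0.0954

0.0954


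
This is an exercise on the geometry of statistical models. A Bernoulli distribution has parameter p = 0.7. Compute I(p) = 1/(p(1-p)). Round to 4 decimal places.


For Bernoulli(p), Fisher information is I(p) = 1/(p*(1-p)).
p = 0.7, 1-p = 0.3.
p*(1-p) = 0.21.
I(p) = 1/0.21 = 4.7619

4.7619


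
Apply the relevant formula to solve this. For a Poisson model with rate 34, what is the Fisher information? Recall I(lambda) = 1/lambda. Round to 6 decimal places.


Fisher information for Poisson: I(lambda) = 1/lambda.
lambda = 34.
I(lambda) = 1/34 = 0.029412

0.029412


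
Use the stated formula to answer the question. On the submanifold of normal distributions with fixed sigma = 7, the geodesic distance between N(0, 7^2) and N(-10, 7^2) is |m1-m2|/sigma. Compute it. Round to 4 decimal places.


On the fixed-variance normal subfamily, geodesic distance = |m1-m2|/sigma.
|0 - -10| = 10.
sigma = 7.
d = 10/7 = 1.4286

1.4286


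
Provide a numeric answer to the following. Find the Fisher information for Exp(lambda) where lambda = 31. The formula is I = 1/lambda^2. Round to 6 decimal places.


Fisher information for exponential: I(lambda) = 1/lambda^2.
lambda = 31, lambda^2 = 961.
I = 1/961 = 0.001041

0.001041


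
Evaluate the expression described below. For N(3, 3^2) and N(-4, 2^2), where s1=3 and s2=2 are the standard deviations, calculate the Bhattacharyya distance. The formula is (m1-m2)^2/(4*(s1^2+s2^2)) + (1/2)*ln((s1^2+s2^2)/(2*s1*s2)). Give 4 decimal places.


Bhattacharyya distance between two Gaussians:
DB = (m1-m2)^2/(4*(s1^2+s2^2)) + (1/2)*ln((s1^2+s2^2)/(2*s1*s2)).
(m1-m2)^2 = (7)^2 = 49.
s1^2+s2^2 = 9 + 4 = 13.
term1 = 49/52 = 0.942308.
term2 = 0.5*ln(13/12.0) = 0.040021.
DB = 0.942308 + 0.040021 = 0.9823

0.9823


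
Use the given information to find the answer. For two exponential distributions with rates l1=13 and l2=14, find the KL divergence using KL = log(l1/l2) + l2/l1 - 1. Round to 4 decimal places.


KL divergence for exponential family:
KL = log(l1/l2) + l2/l1 - 1.
log(13/14) = -0.074108.
14/13 = 1.076923.
KL = -0.074108 + 1.076923 - 1 = 0.0028

0.0028


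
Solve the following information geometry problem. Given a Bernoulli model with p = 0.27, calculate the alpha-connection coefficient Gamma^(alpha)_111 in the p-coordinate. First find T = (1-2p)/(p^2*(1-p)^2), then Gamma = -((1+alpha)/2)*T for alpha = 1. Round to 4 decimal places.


Skewness (Amari-Chentsov) tensor: T = (1-2p)/(p^2*(1-p)^2).
p = 0.27, 1-2p = 0.46, p^2 = 0.0729, (1-p)^2 = 0.5329.
T = 0.46/(0.0729 * 0.5329) = 11.840896.
In the p-coordinate, Gamma^(alpha) = Gamma^(0) - (alpha/2)*T with Gamma^(0) = (1/2)*g'(p) = -T/2,
so Gamma^(alpha) = -((1+alpha)/2)*T.
alpha = 1, -(1+alpha)/2 = -1.0.
Gamma = -1.0 * 11.840896 = -11.8409

-11.8409


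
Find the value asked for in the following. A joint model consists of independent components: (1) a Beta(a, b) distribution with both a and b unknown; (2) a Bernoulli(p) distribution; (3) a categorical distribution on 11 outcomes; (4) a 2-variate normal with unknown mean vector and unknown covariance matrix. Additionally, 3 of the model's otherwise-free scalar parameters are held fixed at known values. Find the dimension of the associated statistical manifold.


The dimension of a statistical manifold equals the number of free
(independent) real parameters of the model. For a product of independent
blocks the parameter counts add.
- Beta (a, b): 2.
- Bernoulli (p): 1.
- categorical on 11 outcomes (probabilities sum to 1): 11-1 = 10.
- 2-variate normal: 2 (mean) + 2*3/2 = 3 (symmetric covariance) = 5.
Total = 2 + 1 + 10 + 5 = 18.
3 parameter(s) fixed at known values: 18 - 3 = 15.
Dimension = 15

15


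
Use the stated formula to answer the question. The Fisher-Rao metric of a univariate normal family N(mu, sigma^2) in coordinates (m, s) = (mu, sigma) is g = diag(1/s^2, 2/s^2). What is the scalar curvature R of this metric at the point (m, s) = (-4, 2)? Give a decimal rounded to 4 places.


The metric has the form g = (A dm^2 + B ds^2)/s^2 with A = 1, B = 2.
Substitute u = sqrt(A/B)*m: g = B*(du^2 + ds^2)/s^2, i.e. B times the
Poincare upper half-plane metric, which has constant Gaussian curvature -1.
Scaling a 2D metric by a constant c divides the Gaussian curvature by c,
so K = -1/B = -1/(2) = -0.5000 everywhere (the point (m, s) = (-4, 2) is irrelevant:
the curvature is constant).
Scalar curvature in dimension 2: R = 2K = -2/(2) = -1.0000.

-1.0000


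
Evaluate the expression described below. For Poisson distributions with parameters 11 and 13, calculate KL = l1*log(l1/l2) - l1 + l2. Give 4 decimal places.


KL divergence for Poisson:
KL = l1*log(l1/l2) - l1 + l2.
l1 = 11, l2 = 13.
log(11/13) = -0.167054.
l1*log(l1/l2) = 11 * -0.167054 = -1.837595.
KL = -1.837595 - 11 + 13 = 0.1624

0.1624


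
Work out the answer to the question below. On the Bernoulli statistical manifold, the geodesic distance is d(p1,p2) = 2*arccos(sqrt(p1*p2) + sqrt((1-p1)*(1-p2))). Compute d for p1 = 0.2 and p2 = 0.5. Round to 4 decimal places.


Geodesic distance on Bernoulli manifold:
d(p1,p2) = 2*arccos(sqrt(p1*p2) + sqrt((1-p1)*(1-p2))).
sqrt(p1*p2) = sqrt(0.2*0.5) = 0.316228.
sqrt((1-p1)*(1-p2)) = sqrt(0.8*0.5) = 0.632456.
arg = 0.316228 + 0.632456 = 0.948683.
d = 2*arccos(0.948683) = 0.6435

0.6435


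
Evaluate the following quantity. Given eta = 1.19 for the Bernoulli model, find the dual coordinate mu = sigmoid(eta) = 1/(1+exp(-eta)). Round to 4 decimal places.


Dual coordinate (expectation parameter) for Bernoulli:
mu = 1/(1+exp(-eta)).
eta = 1.19.
exp(-eta) = exp(-1.19) = 0.304221.
mu = 1/(1+0.304221) = 0.7667

0.7667


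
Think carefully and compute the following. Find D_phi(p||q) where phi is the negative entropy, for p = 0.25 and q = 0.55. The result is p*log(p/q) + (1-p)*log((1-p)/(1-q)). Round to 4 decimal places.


Bregman divergence with negative entropy generator:
D = p*log(p/q) + (1-p)*log((1-p)/(1-q)).
p = 0.25, q = 0.55.
p*log(p/q) = 0.25*log(0.25/0.55) = -0.197114.
(1-p)*log((1-p)/(1-q)) = 0.75*log(0.75/0.45) = 0.383119.
D = -0.197114 + 0.383119 = 0.1860

0.1860


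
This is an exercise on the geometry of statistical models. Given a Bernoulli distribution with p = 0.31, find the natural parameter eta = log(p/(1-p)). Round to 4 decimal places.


Natural parameter for Bernoulli: eta = log(p/(1-p)).
p = 0.31, 1-p = 0.69.
p/(1-p) = 0.449275.
eta = log(0.449275) = -0.8001

-0.8001


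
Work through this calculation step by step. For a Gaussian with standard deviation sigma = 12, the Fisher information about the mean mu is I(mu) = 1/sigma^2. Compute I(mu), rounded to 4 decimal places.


The Fisher information for the mean of a normal distribution is I(mu) = 1/sigma^2.
sigma = 12, so sigma^2 = 144.
I(mu) = 1/144 = 0.0069

0.0069


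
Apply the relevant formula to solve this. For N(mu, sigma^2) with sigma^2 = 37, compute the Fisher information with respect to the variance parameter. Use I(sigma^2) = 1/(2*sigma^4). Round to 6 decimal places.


Fisher information for variance: I(sigma^2) = 1/(2*sigma^4).
sigma^2 = 37, so sigma^4 = 1369.
I = 1/(2*1369) = 1/2738 = 0.000365

0.000365


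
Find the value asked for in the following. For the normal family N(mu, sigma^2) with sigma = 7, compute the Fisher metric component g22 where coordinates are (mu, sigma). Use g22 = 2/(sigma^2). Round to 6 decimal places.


For the 2-parameter normal family, the Fisher metric has:
  g11 = 1/sigma^2, g22 = 2/sigma^2.
sigma = 7, sigma^2 = 49.
g22 = 0.040816

0.040816


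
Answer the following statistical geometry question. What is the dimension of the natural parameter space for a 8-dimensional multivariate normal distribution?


Exponential family dimension calculation:
For 8-dim MVN: mean has 8 params, covariance has 8*9/2 = 36 unique entries.
Total dim = 8 + 36 = 44.

44


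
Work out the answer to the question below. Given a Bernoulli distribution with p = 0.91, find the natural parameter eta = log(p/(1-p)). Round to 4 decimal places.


Natural parameter for Bernoulli: eta = log(p/(1-p)).
p = 0.91, 1-p = 0.09.
p/(1-p) = 10.111111.
eta = log(10.111111) = 2.3136

2.3136


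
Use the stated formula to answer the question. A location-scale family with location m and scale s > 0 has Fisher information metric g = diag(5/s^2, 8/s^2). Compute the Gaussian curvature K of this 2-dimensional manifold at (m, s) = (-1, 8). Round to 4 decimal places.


The metric has the form g = (A dm^2 + B ds^2)/s^2 with A = 5, B = 8.
Substitute u = sqrt(A/B)*m: g = B*(du^2 + ds^2)/s^2, i.e. B times the
Poincare upper half-plane metric, which has constant Gaussian curvature -1.
Scaling a 2D metric by a constant c divides the Gaussian curvature by c,
so K = -1/B = -1/(8) = -0.1250 everywhere (the point (m, s) = (-1, 8) is irrelevant:
the curvature is constant).
The requested Gaussian curvature is K = -0.1250.

-0.1250


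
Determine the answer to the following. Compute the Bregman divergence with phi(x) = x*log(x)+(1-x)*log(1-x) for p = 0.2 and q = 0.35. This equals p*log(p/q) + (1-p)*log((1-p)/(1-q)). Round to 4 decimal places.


Bregman divergence with negative entropy generator:
D = p*log(p/q) + (1-p)*log((1-p)/(1-q)).
p = 0.2, q = 0.35.
p*log(p/q) = 0.2*log(0.2/0.35) = -0.111923.
(1-p)*log((1-p)/(1-q)) = 0.8*log(0.8/0.65) = 0.166111.
D = -0.111923 + 0.166111 = 0.0542

0.0542


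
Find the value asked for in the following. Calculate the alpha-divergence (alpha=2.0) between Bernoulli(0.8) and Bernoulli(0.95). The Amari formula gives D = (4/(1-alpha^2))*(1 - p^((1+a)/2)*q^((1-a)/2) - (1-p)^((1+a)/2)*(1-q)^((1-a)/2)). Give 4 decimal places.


Amari alpha-divergence:
D = (4/(1-alpha^2))*(1 - p^((1+a)/2)*q^((1-a)/2) - (1-p)^((1+a)/2)*(1-q)^((1-a)/2)).
alpha = 2.0, p = 0.8, q = 0.95.
e1 = (1+alpha)/2 = 1.5, e2 = (1-alpha)/2 = -0.5.
t1 = p^e1 * q^e2 = 0.8^1.5 * 0.95^-0.5 = 0.73413.
t2 = (1-p)^e1 * (1-q)^e2 = 0.2^1.5 * 0.05^-0.5 = 0.4.
4/(1-alpha^2) = -1.333333.
D = -1.333333*(1 - 0.73413 - 0.4) = 0.1788

0.1788


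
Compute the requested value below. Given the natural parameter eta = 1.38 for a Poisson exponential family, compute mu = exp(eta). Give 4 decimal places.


Expectation parameter for Poisson exponential family:
mu = exp(eta).
eta = 1.38.
mu = exp(1.38) = 3.9749

3.9749


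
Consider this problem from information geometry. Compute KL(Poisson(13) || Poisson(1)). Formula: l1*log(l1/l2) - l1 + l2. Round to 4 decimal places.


KL divergence for Poisson:
KL = l1*log(l1/l2) - l1 + l2.
l1 = 13, l2 = 1.
log(13/1) = 2.564949.
l1*log(l1/l2) = 13 * 2.564949 = 33.344342.
KL = 33.344342 - 13 + 1 = 21.3443

21.3443


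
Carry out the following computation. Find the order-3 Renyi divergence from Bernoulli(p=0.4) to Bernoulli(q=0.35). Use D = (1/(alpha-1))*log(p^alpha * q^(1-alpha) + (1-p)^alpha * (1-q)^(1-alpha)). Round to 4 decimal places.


Renyi divergence of order alpha between Bernoulli distributions:
D = (1/(alpha-1))*log(p^alpha * q^(1-alpha) + (1-p)^alpha * (1-q)^(1-alpha)).
alpha = 3, p = 0.4, q = 0.35.
p^alpha * q^(1-alpha) = 0.4^3 * 0.35^-2 = 0.522449.
(1-p)^alpha * (1-q)^(1-alpha) = 0.6^3 * 0.65^-2 = 0.511243.
sum = 0.522449 + 0.511243 = 1.033692.
D = (1/2)*log(1.033692) = 0.0166

0.0166


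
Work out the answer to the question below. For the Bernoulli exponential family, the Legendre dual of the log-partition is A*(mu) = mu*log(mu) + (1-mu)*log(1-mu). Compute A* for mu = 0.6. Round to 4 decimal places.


Legendre transform for Bernoulli:
A*(mu) = mu*log(mu) + (1-mu)*log(1-mu).
mu = 0.6, 1-mu = 0.4.
mu*log(mu) = 0.6*log(0.6) = -0.306495.
(1-mu)*log(1-mu) = 0.4*log(0.4) = -0.366516.
A* = -0.306495 + -0.366516 = -0.6730

-0.6730


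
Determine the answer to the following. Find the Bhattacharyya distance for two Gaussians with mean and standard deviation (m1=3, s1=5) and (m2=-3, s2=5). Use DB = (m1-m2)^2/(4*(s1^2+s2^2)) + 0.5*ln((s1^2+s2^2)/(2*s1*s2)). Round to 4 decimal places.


Bhattacharyya distance between two Gaussians:
DB = (m1-m2)^2/(4*(s1^2+s2^2)) + (1/2)*ln((s1^2+s2^2)/(2*s1*s2)).
(m1-m2)^2 = (6)^2 = 36.
s1^2+s2^2 = 25 + 25 = 50.
term1 = 36/200 = 0.18.
term2 = 0.5*ln(50/50.0) = 0.0.
DB = 0.18 + 0.0 = 0.1800

0.1800


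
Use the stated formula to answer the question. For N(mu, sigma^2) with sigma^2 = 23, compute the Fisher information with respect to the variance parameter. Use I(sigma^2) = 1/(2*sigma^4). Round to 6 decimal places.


Fisher information for variance: I(sigma^2) = 1/(2*sigma^4).
sigma^2 = 23, so sigma^4 = 529.
I = 1/(2*529) = 1/1058 = 0.000945

0.000945


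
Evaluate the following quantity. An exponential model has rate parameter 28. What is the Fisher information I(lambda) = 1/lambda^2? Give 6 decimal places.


Fisher information for exponential: I(lambda) = 1/lambda^2.
lambda = 28, lambda^2 = 784.
I = 1/784 = 0.001276

0.001276


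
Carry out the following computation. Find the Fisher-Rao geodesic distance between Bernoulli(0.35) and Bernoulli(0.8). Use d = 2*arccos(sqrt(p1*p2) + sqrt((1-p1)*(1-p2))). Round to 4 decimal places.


Geodesic distance on Bernoulli manifold:
d(p1,p2) = 2*arccos(sqrt(p1*p2) + sqrt((1-p1)*(1-p2))).
sqrt(p1*p2) = sqrt(0.35*0.8) = 0.52915.
sqrt((1-p1)*(1-p2)) = sqrt(0.65*0.2) = 0.360555.
arg = 0.52915 + 0.360555 = 0.889705.
d = 2*arccos(0.889705) = 0.9482

0.9482


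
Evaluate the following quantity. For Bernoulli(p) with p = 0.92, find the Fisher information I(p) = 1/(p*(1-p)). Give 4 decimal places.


For Bernoulli(p), Fisher information is I(p) = 1/(p*(1-p)).
p = 0.92, 1-p = 0.08.
p*(1-p) = 0.0736.
I(p) = 1/0.0736 = 13.5870

13.5870


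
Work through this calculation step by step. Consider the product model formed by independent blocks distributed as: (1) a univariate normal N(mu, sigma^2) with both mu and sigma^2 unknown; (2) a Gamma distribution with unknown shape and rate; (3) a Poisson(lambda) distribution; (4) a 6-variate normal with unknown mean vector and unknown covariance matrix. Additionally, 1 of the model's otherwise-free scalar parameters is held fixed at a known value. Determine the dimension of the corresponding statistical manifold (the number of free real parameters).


The dimension of a statistical manifold equals the number of free
(independent) real parameters of the model. For a product of independent
blocks the parameter counts add.
- normal (mu, sigma^2): 2.
- Gamma (shape, rate): 2.
- Poisson (lambda): 1.
- 6-variate normal: 6 (mean) + 6*7/2 = 21 (symmetric covariance) = 27.
Total = 2 + 2 + 1 + 27 = 32.
1 parameter(s) fixed at known values: 32 - 1 = 31.
Dimension = 31

31


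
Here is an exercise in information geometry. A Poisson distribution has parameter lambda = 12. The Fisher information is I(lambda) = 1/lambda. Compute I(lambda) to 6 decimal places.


Fisher information for Poisson: I(lambda) = 1/lambda.
lambda = 12.
I(lambda) = 1/12 = 0.083333

0.083333


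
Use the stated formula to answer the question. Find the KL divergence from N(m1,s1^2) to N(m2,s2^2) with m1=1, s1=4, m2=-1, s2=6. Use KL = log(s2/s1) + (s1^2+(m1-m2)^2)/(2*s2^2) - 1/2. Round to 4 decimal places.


KL divergence between normal distributions:
KL = log(s2/s1) + (s1^2 + (m1-m2)^2)/(2*s2^2) - 1/2.
log(6/4) = 0.405465.
(4^2 + (1--1)^2)/(2*6^2) = (16 + 4)/72 = 0.277778.
KL = 0.405465 + 0.277778 - 0.5 = 0.1832

0.1832


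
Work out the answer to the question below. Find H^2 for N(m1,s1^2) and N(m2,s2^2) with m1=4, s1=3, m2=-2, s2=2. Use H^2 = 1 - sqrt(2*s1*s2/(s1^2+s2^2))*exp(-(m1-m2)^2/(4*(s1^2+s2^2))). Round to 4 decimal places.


Squared Hellinger distance for Gaussians:
H^2 = 1 - sqrt(2*s1*s2/(s1^2+s2^2)) * exp(-(m1-m2)^2/(4*(s1^2+s2^2))).
s1^2 = 9, s2^2 = 4, s1^2+s2^2 = 13.
sqrt(2*3*2/(13)) = 0.960769.
(m1-m2)^2 = (6)^2 = 36.
exp(-36/(4*13)) = exp(-0.692308) = 0.50042.
H^2 = 1 - 0.960769*0.50042 = 0.5192

0.5192


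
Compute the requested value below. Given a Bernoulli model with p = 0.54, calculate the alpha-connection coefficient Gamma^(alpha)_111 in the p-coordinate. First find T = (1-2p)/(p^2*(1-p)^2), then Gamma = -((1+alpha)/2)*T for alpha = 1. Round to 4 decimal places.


Skewness (Amari-Chentsov) tensor: T = (1-2p)/(p^2*(1-p)^2).
p = 0.54, 1-2p = -0.08, p^2 = 0.2916, (1-p)^2 = 0.2116.
T = -0.08/(0.2916 * 0.2116) = -1.296543.
In the p-coordinate, Gamma^(alpha) = Gamma^(0) - (alpha/2)*T with Gamma^(0) = (1/2)*g'(p) = -T/2,
so Gamma^(alpha) = -((1+alpha)/2)*T.
alpha = 1, -(1+alpha)/2 = -1.0.
Gamma = -1.0 * -1.296543 = 1.2965

1.2965


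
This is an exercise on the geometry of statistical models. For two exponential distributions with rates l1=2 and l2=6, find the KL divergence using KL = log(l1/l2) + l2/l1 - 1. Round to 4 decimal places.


KL divergence for exponential family:
KL = log(l1/l2) + l2/l1 - 1.
log(2/6) = -1.098612.
6/2 = 3.0.
KL = -1.098612 + 3.0 - 1 = 0.9014

0.9014


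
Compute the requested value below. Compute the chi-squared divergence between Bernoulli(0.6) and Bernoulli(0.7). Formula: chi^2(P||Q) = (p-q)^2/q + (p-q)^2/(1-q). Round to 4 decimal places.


Chi-squared divergence between Bernoulli distributions:
chi^2 = (p-q)^2/q + (p-q)^2/(1-q).
p = 0.6, q = 0.7, p-q = -0.1.
(p-q)^2 = 0.01.
term1 = 0.01/0.7 = 0.014286.
term2 = 0.01/0.3 = 0.033333.
chi^2 = 0.014286 + 0.033333 = 0.0476

0.0476


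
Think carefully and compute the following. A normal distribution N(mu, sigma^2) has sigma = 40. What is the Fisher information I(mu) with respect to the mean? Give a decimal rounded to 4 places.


The Fisher information for the mean of a normal distribution is I(mu) = 1/sigma^2.
sigma = 40, so sigma^2 = 1600.
I(mu) = 1/1600 = 0.0006

0.0006


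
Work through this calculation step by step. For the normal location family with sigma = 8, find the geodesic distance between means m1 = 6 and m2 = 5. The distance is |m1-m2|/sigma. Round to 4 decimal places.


On the fixed-variance normal subfamily, geodesic distance = |m1-m2|/sigma.
|6 - 5| = 1.
sigma = 8.
d = 1/8 = 0.1250

0.1250


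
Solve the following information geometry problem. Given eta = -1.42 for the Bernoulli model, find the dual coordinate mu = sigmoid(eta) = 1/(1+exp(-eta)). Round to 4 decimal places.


Dual coordinate (expectation parameter) for Bernoulli:
mu = 1/(1+exp(-eta)).
eta = -1.42.
exp(-eta) = exp(1.42) = 4.13712.
mu = 1/(1+4.13712) = 0.1947

0.1947


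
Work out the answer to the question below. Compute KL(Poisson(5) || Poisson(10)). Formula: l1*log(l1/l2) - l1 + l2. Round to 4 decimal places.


KL divergence for Poisson:
KL = l1*log(l1/l2) - l1 + l2.
l1 = 5, l2 = 10.
log(5/10) = -0.693147.
l1*log(l1/l2) = 5 * -0.693147 = -3.465736.
KL = -3.465736 - 5 + 10 = 1.5343

1.5343


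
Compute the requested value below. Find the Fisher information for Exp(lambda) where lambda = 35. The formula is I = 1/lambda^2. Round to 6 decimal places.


Fisher information for exponential: I(lambda) = 1/lambda^2.
lambda = 35, lambda^2 = 1225.
I = 1/1225 = 0.000816

0.000816


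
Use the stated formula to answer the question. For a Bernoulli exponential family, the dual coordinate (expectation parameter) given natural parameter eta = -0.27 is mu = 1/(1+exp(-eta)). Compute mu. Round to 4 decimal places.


Dual coordinate (expectation parameter) for Bernoulli:
mu = 1/(1+exp(-eta)).
eta = -0.27.
exp(-eta) = exp(0.27) = 1.309964.
mu = 1/(1+1.309964) = 0.4329

0.4329


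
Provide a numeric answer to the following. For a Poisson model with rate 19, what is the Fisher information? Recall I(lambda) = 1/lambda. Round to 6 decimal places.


Fisher information for Poisson: I(lambda) = 1/lambda.
lambda = 19.
I(lambda) = 1/19 = 0.052632

0.052632


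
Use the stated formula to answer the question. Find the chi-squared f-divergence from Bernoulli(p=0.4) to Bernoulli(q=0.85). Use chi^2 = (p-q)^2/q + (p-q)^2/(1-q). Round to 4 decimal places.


Chi-squared divergence between Bernoulli distributions:
chi^2 = (p-q)^2/q + (p-q)^2/(1-q).
p = 0.4, q = 0.85, p-q = -0.45.
(p-q)^2 = 0.2025.
term1 = 0.2025/0.85 = 0.238235.
term2 = 0.2025/0.15 = 1.35.
chi^2 = 0.238235 + 1.35 = 1.5882

1.5882


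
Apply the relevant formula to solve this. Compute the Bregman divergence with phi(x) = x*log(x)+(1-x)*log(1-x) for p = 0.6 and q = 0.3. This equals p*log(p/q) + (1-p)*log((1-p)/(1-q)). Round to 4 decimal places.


Bregman divergence with negative entropy generator:
D = p*log(p/q) + (1-p)*log((1-p)/(1-q)).
p = 0.6, q = 0.3.
p*log(p/q) = 0.6*log(0.6/0.3) = 0.415888.
(1-p)*log((1-p)/(1-q)) = 0.4*log(0.4/0.7) = -0.223846.
D = 0.415888 + -0.223846 = 0.1920

0.1920


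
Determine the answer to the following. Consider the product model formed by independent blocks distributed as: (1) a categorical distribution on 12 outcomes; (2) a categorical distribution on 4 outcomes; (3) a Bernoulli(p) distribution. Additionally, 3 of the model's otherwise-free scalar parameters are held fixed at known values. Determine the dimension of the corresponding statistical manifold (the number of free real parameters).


The dimension of a statistical manifold equals the number of free
(independent) real parameters of the model. For a product of independent
blocks the parameter counts add.
- categorical on 12 outcomes (probabilities sum to 1): 12-1 = 11.
- categorical on 4 outcomes (probabilities sum to 1): 4-1 = 3.
- Bernoulli (p): 1.
Total = 11 + 3 + 1 = 15.
3 parameter(s) fixed at known values: 15 - 3 = 12.
Dimension = 12

12


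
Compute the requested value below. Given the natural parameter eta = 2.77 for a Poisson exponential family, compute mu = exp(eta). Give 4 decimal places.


Expectation parameter for Poisson exponential family:
mu = exp(eta).
eta = 2.77.
mu = exp(2.77) = 15.9586

15.9586


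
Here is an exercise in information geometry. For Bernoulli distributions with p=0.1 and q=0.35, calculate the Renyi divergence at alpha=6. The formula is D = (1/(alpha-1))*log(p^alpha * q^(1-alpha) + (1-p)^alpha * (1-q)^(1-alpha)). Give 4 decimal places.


Renyi divergence of order alpha between Bernoulli distributions:
D = (1/(alpha-1))*log(p^alpha * q^(1-alpha) + (1-p)^alpha * (1-q)^(1-alpha)).
alpha = 6, p = 0.1, q = 0.35.
p^alpha * q^(1-alpha) = 0.1^6 * 0.35^-5 = 0.00019.
(1-p)^alpha * (1-q)^(1-alpha) = 0.9^6 * 0.65^-5 = 4.58024.
sum = 0.00019 + 4.58024 = 4.580431.
D = (1/5)*log(4.580431) = 0.3044

0.3044


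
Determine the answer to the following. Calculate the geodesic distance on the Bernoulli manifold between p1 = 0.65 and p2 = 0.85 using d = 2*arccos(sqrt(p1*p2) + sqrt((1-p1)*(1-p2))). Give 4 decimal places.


Geodesic distance on Bernoulli manifold:
d(p1,p2) = 2*arccos(sqrt(p1*p2) + sqrt((1-p1)*(1-p2))).
sqrt(p1*p2) = sqrt(0.65*0.85) = 0.743303.
sqrt((1-p1)*(1-p2)) = sqrt(0.35*0.15) = 0.229129.
arg = 0.743303 + 0.229129 = 0.972432.
d = 2*arccos(0.972432) = 0.4707

0.4707


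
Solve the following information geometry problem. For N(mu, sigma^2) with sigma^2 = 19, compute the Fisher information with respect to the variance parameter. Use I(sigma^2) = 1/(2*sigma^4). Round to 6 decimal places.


Fisher information for variance: I(sigma^2) = 1/(2*sigma^4).
sigma^2 = 19, so sigma^4 = 361.
I = 1/(2*361) = 1/722 = 0.001385

0.001385


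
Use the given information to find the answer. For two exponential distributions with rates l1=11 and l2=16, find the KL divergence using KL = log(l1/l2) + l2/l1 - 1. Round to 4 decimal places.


KL divergence for exponential family:
KL = log(l1/l2) + l2/l1 - 1.
log(11/16) = -0.374693.
16/11 = 1.454545.
KL = -0.374693 + 1.454545 - 1 = 0.0799

0.0799


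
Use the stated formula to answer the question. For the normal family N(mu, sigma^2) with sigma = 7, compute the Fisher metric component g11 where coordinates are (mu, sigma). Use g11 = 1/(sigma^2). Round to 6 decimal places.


For the 2-parameter normal family, the Fisher metric has:
  g11 = 1/sigma^2, g22 = 2/sigma^2.
sigma = 7, sigma^2 = 49.
g11 = 0.020408

0.020408


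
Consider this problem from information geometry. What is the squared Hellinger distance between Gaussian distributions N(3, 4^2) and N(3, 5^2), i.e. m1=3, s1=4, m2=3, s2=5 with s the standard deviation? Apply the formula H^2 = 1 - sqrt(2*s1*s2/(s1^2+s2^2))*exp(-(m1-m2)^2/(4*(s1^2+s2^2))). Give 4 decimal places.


Squared Hellinger distance for Gaussians:
H^2 = 1 - sqrt(2*s1*s2/(s1^2+s2^2)) * exp(-(m1-m2)^2/(4*(s1^2+s2^2))).
s1^2 = 16, s2^2 = 25, s1^2+s2^2 = 41.
sqrt(2*4*5/(41)) = 0.98773.
(m1-m2)^2 = (0)^2 = 0.
exp(-0/(4*41)) = exp(0.0) = 1.0.
H^2 = 1 - 0.98773*1.0 = 0.0123

0.0123


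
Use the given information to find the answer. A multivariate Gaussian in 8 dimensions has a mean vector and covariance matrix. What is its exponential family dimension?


Exponential family dimension calculation:
For 8-dim MVN: mean has 8 params, covariance has 8*9/2 = 36 unique entries.
Total dim = 8 + 36 = 44.

44


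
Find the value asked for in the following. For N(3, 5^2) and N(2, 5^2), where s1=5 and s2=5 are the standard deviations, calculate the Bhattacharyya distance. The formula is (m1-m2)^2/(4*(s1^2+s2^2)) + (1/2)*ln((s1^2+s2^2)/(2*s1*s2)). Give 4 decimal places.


Bhattacharyya distance between two Gaussians:
DB = (m1-m2)^2/(4*(s1^2+s2^2)) + (1/2)*ln((s1^2+s2^2)/(2*s1*s2)).
(m1-m2)^2 = (1)^2 = 1.
s1^2+s2^2 = 25 + 25 = 50.
term1 = 1/200 = 0.005.
term2 = 0.5*ln(50/50.0) = 0.0.
DB = 0.005 + 0.0 = 0.0050

0.0050


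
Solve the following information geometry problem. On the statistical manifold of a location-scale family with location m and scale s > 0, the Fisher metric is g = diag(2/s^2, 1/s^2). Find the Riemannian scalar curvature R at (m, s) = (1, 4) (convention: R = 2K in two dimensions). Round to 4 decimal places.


The metric has the form g = (A dm^2 + B ds^2)/s^2 with A = 2, B = 1.
Substitute u = sqrt(A/B)*m: g = B*(du^2 + ds^2)/s^2, i.e. B times the
Poincare upper half-plane metric, which has constant Gaussian curvature -1.
Scaling a 2D metric by a constant c divides the Gaussian curvature by c,
so K = -1/B = -1/(1) = -1.0000 everywhere (the point (m, s) = (1, 4) is irrelevant:
the curvature is constant).
Scalar curvature in dimension 2: R = 2K = -2/(1) = -2.0000.

-2.0000


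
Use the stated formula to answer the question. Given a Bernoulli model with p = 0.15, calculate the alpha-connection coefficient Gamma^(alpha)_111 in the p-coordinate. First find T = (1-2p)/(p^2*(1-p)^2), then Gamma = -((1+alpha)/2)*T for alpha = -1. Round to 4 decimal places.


Skewness (Amari-Chentsov) tensor: T = (1-2p)/(p^2*(1-p)^2).
p = 0.15, 1-2p = 0.7, p^2 = 0.0225, (1-p)^2 = 0.7225.
T = 0.7/(0.0225 * 0.7225) = 43.060361.
In the p-coordinate, Gamma^(alpha) = Gamma^(0) - (alpha/2)*T with Gamma^(0) = (1/2)*g'(p) = -T/2,
so Gamma^(alpha) = -((1+alpha)/2)*T.
alpha = -1, -(1+alpha)/2 = 0.0.
Gamma = 0.0 * 43.060361 = 0.0000

0.0000


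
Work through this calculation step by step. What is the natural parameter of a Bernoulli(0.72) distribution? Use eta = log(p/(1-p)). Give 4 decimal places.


Natural parameter for Bernoulli: eta = log(p/(1-p)).
p = 0.72, 1-p = 0.28.
p/(1-p) = 2.571429.
eta = log(2.571429) = 0.9445

0.9445


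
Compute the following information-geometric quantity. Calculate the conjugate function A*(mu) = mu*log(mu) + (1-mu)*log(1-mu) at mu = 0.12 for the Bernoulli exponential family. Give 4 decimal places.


Legendre transform for Bernoulli:
A*(mu) = mu*log(mu) + (1-mu)*log(1-mu).
mu = 0.12, 1-mu = 0.88.
mu*log(mu) = 0.12*log(0.12) = -0.254432.
(1-mu)*log(1-mu) = 0.88*log(0.88) = -0.112493.
A* = -0.254432 + -0.112493 = -0.3669

-0.3669


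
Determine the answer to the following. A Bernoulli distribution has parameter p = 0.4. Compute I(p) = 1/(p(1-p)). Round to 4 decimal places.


For Bernoulli(p), Fisher information is I(p) = 1/(p*(1-p)).
p = 0.4, 1-p = 0.6.
p*(1-p) = 0.24.
I(p) = 1/0.24 = 4.1667

4.1667


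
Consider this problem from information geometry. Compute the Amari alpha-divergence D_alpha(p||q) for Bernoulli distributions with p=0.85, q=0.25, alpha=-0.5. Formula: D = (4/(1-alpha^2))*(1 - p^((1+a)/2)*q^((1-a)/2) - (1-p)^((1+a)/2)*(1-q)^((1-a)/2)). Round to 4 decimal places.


Amari alpha-divergence:
D = (4/(1-alpha^2))*(1 - p^((1+a)/2)*q^((1-a)/2) - (1-p)^((1+a)/2)*(1-q)^((1-a)/2)).
alpha = -0.5, p = 0.85, q = 0.25.
e1 = (1+alpha)/2 = 0.25, e2 = (1-alpha)/2 = 0.75.
t1 = p^e1 * q^e2 = 0.85^0.25 * 0.25^0.75 = 0.339477.
t2 = (1-p)^e1 * (1-q)^e2 = 0.15^0.25 * 0.75^0.75 = 0.501555.
4/(1-alpha^2) = 5.333333.
D = 5.333333*(1 - 0.339477 - 0.501555) = 0.8478

0.8478


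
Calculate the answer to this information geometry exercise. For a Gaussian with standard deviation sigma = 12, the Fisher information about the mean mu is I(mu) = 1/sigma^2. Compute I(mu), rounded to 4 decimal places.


The Fisher information for the mean of a normal distribution is I(mu) = 1/sigma^2.
sigma = 12, so sigma^2 = 144.
I(mu) = 1/144 = 0.0069

0.0069


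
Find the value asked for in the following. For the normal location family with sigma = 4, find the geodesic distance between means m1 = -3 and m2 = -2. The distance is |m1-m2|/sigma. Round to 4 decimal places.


On the fixed-variance normal subfamily, geodesic distance = |m1-m2|/sigma.
|-3 - -2| = 1.
sigma = 4.
d = 1/4 = 0.2500

0.2500


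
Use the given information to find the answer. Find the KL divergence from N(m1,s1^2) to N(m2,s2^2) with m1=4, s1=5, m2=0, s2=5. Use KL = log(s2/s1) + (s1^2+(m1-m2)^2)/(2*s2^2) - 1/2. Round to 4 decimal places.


KL divergence between normal distributions:
KL = log(s2/s1) + (s1^2 + (m1-m2)^2)/(2*s2^2) - 1/2.
log(5/5) = 0.0.
(5^2 + (4-0)^2)/(2*5^2) = (25 + 16)/50 = 0.82.
KL = 0.0 + 0.82 - 0.5 = 0.3200

0.3200


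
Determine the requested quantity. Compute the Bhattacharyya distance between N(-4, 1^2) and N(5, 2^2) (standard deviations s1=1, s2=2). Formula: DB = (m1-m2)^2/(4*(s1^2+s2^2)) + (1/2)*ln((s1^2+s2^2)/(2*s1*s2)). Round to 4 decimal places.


Bhattacharyya distance between two Gaussians:
DB = (m1-m2)^2/(4*(s1^2+s2^2)) + (1/2)*ln((s1^2+s2^2)/(2*s1*s2)).
(m1-m2)^2 = (-9)^2 = 81.
s1^2+s2^2 = 1 + 4 = 5.
term1 = 81/20 = 4.05.
term2 = 0.5*ln(5/4.0) = 0.111572.
DB = 4.05 + 0.111572 = 4.1616

4.1616


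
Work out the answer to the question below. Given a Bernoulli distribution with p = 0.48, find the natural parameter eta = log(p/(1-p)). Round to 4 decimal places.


Natural parameter for Bernoulli: eta = log(p/(1-p)).
p = 0.48, 1-p = 0.52.
p/(1-p) = 0.923077.
eta = log(0.923077) = -0.0800

-0.0800


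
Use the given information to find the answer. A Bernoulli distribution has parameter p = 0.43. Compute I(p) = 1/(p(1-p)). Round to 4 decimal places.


For Bernoulli(p), Fisher information is I(p) = 1/(p*(1-p)).
p = 0.43, 1-p = 0.57.
p*(1-p) = 0.2451.
I(p) = 1/0.2451 = 4.0800

4.0800


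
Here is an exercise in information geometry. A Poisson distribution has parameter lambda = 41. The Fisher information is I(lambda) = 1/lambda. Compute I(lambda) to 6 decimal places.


Fisher information for Poisson: I(lambda) = 1/lambda.
lambda = 41.
I(lambda) = 1/41 = 0.024390

0.024390


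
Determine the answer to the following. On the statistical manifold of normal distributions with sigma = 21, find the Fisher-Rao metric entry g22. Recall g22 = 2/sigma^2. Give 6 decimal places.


For the 2-parameter normal family, the Fisher metric has:
  g11 = 1/sigma^2, g22 = 2/sigma^2.
sigma = 21, sigma^2 = 441.
g22 = 0.004535

0.004535


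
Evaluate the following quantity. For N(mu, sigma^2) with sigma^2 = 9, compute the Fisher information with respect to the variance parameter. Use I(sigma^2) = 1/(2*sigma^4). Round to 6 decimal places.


Fisher information for variance: I(sigma^2) = 1/(2*sigma^4).
sigma^2 = 9, so sigma^4 = 81.
I = 1/(2*81) = 1/162 = 0.006173

0.006173


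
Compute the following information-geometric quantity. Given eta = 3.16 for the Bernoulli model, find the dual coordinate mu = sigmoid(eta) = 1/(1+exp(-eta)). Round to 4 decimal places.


Dual coordinate (expectation parameter) for Bernoulli:
mu = 1/(1+exp(-eta)).
eta = 3.16.
exp(-eta) = exp(-3.16) = 0.042426.
mu = 1/(1+0.042426) = 0.9593

0.9593
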